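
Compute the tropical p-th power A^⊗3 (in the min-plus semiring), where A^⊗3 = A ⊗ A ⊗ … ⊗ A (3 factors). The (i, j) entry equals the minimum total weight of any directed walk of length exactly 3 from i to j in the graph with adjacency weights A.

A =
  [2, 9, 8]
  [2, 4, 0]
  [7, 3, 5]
A^⊗3 =
  [6, 12, 11]
  [5, 7, 3]
  [7, 6, 7]

Each entry (A^⊗3)_ij equals the minimum over all length-3 walks i = v_0 → v_1 → … → v_3 = j of Σ_t A[v_t][v_{t+1}]. For example, for (i, j) = (0, 2) we minimise over 9 possible intermediate vertex sequences; the minimum is 11, attained along the walk 0 → 0 → 1 → 2.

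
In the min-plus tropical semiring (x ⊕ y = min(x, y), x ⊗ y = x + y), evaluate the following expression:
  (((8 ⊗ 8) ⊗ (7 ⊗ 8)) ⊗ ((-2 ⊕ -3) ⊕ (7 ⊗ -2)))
(((8 ⊗ 8) ⊗ (7 ⊗ 8)) ⊗ ((-2 ⊕ -3) ⊕ (7 ⊗ -2))) = 28

Expand innermost to outermost. Recall ⊕ takes the minimum of its arguments and ⊗ takes their sum. Working out the expression (((8 ⊗ 8) ⊗ (7 ⊗ 8)) ⊗ ((-2 ⊕ -3) ⊕ (7 ⊗ -2))) gives 28.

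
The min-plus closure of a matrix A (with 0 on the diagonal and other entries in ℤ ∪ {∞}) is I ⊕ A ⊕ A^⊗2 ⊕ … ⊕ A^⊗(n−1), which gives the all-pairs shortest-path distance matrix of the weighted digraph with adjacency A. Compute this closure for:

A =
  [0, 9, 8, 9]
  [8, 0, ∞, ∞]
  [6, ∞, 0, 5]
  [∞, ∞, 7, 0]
Closure =
  [0, 9, 8, 9]
  [8, 0, 16, 17]
  [6, 15, 0, 5]
  [13, 22, 7, 0]

This is the Floyd-Warshall all-pairs shortest-path computation. For each intermediate vertex k = 0, 1, …, 3, update dist[i][j] ← min(dist[i][j], dist[i][k] + dist[k][j]). The final matrix gives, for each (i, j), the minimum total weight of any directed path from i to j (possibly empty when i = j).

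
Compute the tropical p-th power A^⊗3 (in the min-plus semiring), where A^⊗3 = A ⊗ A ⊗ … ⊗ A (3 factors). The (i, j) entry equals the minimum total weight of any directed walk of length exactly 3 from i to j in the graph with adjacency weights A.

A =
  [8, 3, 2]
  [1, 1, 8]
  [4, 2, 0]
A^⊗3 =
  [5, 4, 2]
  [3, 3, 3]
  [3, 2, 0]

Each entry (A^⊗3)_ij equals the minimum over all length-3 walks i = v_0 → v_1 → … → v_3 = j of Σ_t A[v_t][v_{t+1}]. For example, for (i, j) = (0, 2) we minimise over 9 possible intermediate vertex sequences; the minimum is 2, attained along the walk 0 → 2 → 2 → 2.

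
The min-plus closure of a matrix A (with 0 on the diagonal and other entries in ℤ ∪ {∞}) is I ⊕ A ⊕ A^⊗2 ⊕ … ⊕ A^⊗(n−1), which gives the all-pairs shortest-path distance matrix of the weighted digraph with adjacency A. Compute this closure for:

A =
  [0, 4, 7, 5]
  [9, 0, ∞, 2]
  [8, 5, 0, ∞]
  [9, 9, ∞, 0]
Closure =
  [0, 4, 7, 5]
  [9, 0, 16, 2]
  [8, 5, 0, 7]
  [9, 9, 16, 0]

This is the Floyd-Warshall all-pairs shortest-path computation. For each intermediate vertex k = 0, 1, …, 3, update dist[i][j] ← min(dist[i][j], dist[i][k] + dist[k][j]). The final matrix gives, for each (i, j), the minimum total weight of any directed path from i to j (possibly empty when i = j).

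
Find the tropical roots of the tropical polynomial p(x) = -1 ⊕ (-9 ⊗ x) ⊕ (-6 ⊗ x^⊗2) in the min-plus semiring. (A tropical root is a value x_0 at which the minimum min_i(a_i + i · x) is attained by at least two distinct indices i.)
Roots: {-3, 8}

Each tropical root is a break point of the lower envelope of the lines y = a_i + i · x (there are 3 lines, with slopes 0, 1, ..., 2). Only the lines that attain the minimum somewhere contribute to roots; other lines are dominated. Here the surviving (envelope) indices are i = 2, i = 1, i = 0.
Intersections between consecutive envelope lines give the roots: for adjacent envelope indices i < j the intersection is x = (a_i − a_j) / (j − i). Reading off the sorted break points: {-3, 8}.
Verification: at each break x_0, at least two indices attain the minimum of min_i(a_i + i · x_0).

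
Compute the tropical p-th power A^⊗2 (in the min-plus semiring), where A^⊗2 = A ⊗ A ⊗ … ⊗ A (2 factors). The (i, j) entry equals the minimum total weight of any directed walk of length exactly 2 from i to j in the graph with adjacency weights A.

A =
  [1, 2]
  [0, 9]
A^⊗2 =
  [2, 3]
  [1, 2]

Each entry (A^⊗2)_ij equals the minimum over all length-2 walks i = v_0 → v_1 → … → v_2 = j of Σ_t A[v_t][v_{t+1}]. For example, for (i, j) = (0, 1) we minimise over 2 possible intermediate vertex sequences; the minimum is 3, attained along the walk 0 → 0 → 1.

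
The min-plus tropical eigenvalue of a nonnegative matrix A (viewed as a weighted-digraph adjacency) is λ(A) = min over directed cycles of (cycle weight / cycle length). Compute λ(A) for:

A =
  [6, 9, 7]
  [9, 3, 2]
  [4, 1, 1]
λ(A) = 1

Enumerate directed cycles and compute their means (weight / length). Sample:
  cycle 0 → 0: weight = 6, length = 1, mean = 6/1 ≈ 6.000
  cycle 1 → 1: weight = 3, length = 1, mean = 3/1 ≈ 3.000
  cycle 2 → 2: weight = 1, length = 1, mean = 1/1 ≈ 1.000
  cycle 0 → 1 → 0: weight = 18, length = 2, mean = 18/2 ≈ 9.000
  cycle 0 → 2 → 0: weight = 11, length = 2, mean = 11/2 ≈ 5.500
  cycle 1 → 0 → 1: weight = 18, length = 2, mean = 18/2 ≈ 9.000
Minimum mean = 1.000, attained e.g. along the cycle 2 → 2 with weight 1 and length 1. So λ(A) = 1/1 = 1.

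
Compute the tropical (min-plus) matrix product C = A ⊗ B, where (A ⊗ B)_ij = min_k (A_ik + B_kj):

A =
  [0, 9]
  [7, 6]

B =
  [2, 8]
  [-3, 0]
A ⊗ B =
  [2, 8]
  [3, 6]

Apply the min-plus product entry-by-entry:
  C[0][0] = min over k of (A[0][0] + B[0][0] = 0 + 2 = 2, A[0][1] + B[1][0] = 9 + -3 = 6) = 2 (attained at k = 0)
  C[0][1] = min over k of (A[0][0] + B[0][1] = 0 + 8 = 8, A[0][1] + B[1][1] = 9 + 0 = 9) = 8 (attained at k = 0)
  C[1][0] = min over k of (A[1][0] + B[0][0] = 7 + 2 = 9, A[1][1] + B[1][0] = 6 + -3 = 3) = 3 (attained at k = 1)
  C[1][1] = min over k of (A[1][0] + B[0][1] = 7 + 8 = 15, A[1][1] + B[1][1] = 6 + 0 = 6) = 6 (attained at k = 1)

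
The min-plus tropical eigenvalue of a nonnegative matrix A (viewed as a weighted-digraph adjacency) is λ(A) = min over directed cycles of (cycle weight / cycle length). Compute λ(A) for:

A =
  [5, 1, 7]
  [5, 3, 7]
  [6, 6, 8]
λ(A) = 3

Enumerate directed cycles and compute their means (weight / length). Sample:
  cycle 0 → 0: weight = 5, length = 1, mean = 5/1 ≈ 5.000
  cycle 1 → 1: weight = 3, length = 1, mean = 3/1 ≈ 3.000
  cycle 2 → 2: weight = 8, length = 1, mean = 8/1 ≈ 8.000
  cycle 0 → 1 → 0: weight = 6, length = 2, mean = 6/2 ≈ 3.000
  cycle 0 → 2 → 0: weight = 13, length = 2, mean = 13/2 ≈ 6.500
  cycle 1 → 0 → 1: weight = 6, length = 2, mean = 6/2 ≈ 3.000
Minimum mean = 3.000, attained e.g. along the cycle 1 → 1 with weight 3 and length 1. So λ(A) = 3/1 = 3.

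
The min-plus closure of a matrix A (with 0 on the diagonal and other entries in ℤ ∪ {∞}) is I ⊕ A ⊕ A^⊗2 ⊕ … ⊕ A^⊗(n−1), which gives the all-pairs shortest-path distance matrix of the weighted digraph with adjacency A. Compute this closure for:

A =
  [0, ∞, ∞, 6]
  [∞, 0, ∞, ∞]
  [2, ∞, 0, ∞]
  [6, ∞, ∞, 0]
Closure =
  [0, ∞, ∞, 6]
  [∞, 0, ∞, ∞]
  [2, ∞, 0, 8]
  [6, ∞, ∞, 0]

This is the Floyd-Warshall all-pairs shortest-path computation. For each intermediate vertex k = 0, 1, …, 3, update dist[i][j] ← min(dist[i][j], dist[i][k] + dist[k][j]). The final matrix gives, for each (i, j), the minimum total weight of any directed path from i to j (possibly empty when i = j).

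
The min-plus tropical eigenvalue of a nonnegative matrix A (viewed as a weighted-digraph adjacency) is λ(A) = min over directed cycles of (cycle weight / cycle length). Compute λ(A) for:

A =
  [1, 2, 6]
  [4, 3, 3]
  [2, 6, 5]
λ(A) = 1

Enumerate directed cycles and compute their means (weight / length). Sample:
  cycle 0 → 0: weight = 1, length = 1, mean = 1/1 ≈ 1.000
  cycle 1 → 1: weight = 3, length = 1, mean = 3/1 ≈ 3.000
  cycle 2 → 2: weight = 5, length = 1, mean = 5/1 ≈ 5.000
  cycle 0 → 1 → 0: weight = 6, length = 2, mean = 6/2 ≈ 3.000
  cycle 0 → 2 → 0: weight = 8, length = 2, mean = 8/2 ≈ 4.000
  cycle 1 → 0 → 1: weight = 6, length = 2, mean = 6/2 ≈ 3.000
Minimum mean = 1.000, attained e.g. along the cycle 0 → 0 with weight 1 and length 1. So λ(A) = 1/1 = 1.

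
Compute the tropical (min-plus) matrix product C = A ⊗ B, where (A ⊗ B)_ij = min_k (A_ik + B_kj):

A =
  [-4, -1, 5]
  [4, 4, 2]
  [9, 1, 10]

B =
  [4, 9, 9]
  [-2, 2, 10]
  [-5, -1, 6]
A ⊗ B =
  [-3, 1, 5]
  [-3, 1, 8]
  [-1, 3, 11]

Apply the min-plus product entry-by-entry:
  C[0][0] = min over k of (A[0][0] + B[0][0] = -4 + 4 = 0, A[0][1] + B[1][0] = -1 + -2 = -3, A[0][2] + B[2][0] = 5 + -5 = 0) = -3 (attained at k = 1)
  C[0][1] = min over k of (A[0][0] + B[0][1] = -4 + 9 = 5, A[0][1] + B[1][1] = -1 + 2 = 1, A[0][2] + B[2][1] = 5 + -1 = 4) = 1 (attained at k = 1)
  C[0][2] = min over k of (A[0][0] + B[0][2] = -4 + 9 = 5, A[0][1] + B[1][2] = -1 + 10 = 9, A[0][2] + B[2][2] = 5 + 6 = 11) = 5 (attained at k = 0)
  C[1][0] = min over k of (A[1][0] + B[0][0] = 4 + 4 = 8, A[1][1] + B[1][0] = 4 + -2 = 2, A[1][2] + B[2][0] = 2 + -5 = -3) = -3 (attained at k = 2)
  C[1][1] = min over k of (A[1][0] + B[0][1] = 4 + 9 = 13, A[1][1] + B[1][1] = 4 + 2 = 6, A[1][2] + B[2][1] = 2 + -1 = 1) = 1 (attained at k = 2)
  C[1][2] = min over k of (A[1][0] + B[0][2] = 4 + 9 = 13, A[1][1] + B[1][2] = 4 + 10 = 14, A[1][2] + B[2][2] = 2 + 6 = 8) = 8 (attained at k = 2)
  C[2][0] = min over k of (A[2][0] + B[0][0] = 9 + 4 = 13, A[2][1] + B[1][0] = 1 + -2 = -1, A[2][2] + B[2][0] = 10 + -5 = 5) = -1 (attained at k = 1)
  C[2][1] = min over k of (A[2][0] + B[0][1] = 9 + 9 = 18, A[2][1] + B[1][1] = 1 + 2 = 3, A[2][2] + B[2][1] = 10 + -1 = 9) = 3 (attained at k = 1)
  C[2][2] = min over k of (A[2][0] + B[0][2] = 9 + 9 = 18, A[2][1] + B[1][2] = 1 + 10 = 11, A[2][2] + B[2][2] = 10 + 6 = 16) = 11 (attained at k = 1)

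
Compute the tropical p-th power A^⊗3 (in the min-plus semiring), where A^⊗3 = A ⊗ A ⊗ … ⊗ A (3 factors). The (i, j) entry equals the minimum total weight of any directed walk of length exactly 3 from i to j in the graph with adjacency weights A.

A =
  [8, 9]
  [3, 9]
A^⊗3 =
  [20, 21]
  [15, 20]

Each entry (A^⊗3)_ij equals the minimum over all length-3 walks i = v_0 → v_1 → … → v_3 = j of Σ_t A[v_t][v_{t+1}]. For example, for (i, j) = (0, 1) we minimise over 4 possible intermediate vertex sequences; the minimum is 21, attained along the walk 0 → 1 → 0 → 1.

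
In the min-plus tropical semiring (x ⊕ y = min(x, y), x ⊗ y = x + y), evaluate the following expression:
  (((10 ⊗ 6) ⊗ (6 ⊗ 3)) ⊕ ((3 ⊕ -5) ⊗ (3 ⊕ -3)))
(((10 ⊗ 6) ⊗ (6 ⊗ 3)) ⊕ ((3 ⊕ -5) ⊗ (3 ⊕ -3))) = -8

Expand innermost to outermost. Recall ⊕ takes the minimum of its arguments and ⊗ takes their sum. Working out the expression (((10 ⊗ 6) ⊗ (6 ⊗ 3)) ⊕ ((3 ⊕ -5) ⊗ (3 ⊕ -3))) gives -8.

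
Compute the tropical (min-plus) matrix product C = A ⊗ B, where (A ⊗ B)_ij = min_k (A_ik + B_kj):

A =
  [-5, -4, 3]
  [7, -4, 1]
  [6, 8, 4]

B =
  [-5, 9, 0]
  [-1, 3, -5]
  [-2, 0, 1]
A ⊗ B =
  [-10, -1, -9]
  [-5, -1, -9]
  [1, 4, 3]

Apply the min-plus product entry-by-entry:
  C[0][0] = min over k of (A[0][0] + B[0][0] = -5 + -5 = -10, A[0][1] + B[1][0] = -4 + -1 = -5, A[0][2] + B[2][0] = 3 + -2 = 1) = -10 (attained at k = 0)
  C[0][1] = min over k of (A[0][0] + B[0][1] = -5 + 9 = 4, A[0][1] + B[1][1] = -4 + 3 = -1, A[0][2] + B[2][1] = 3 + 0 = 3) = -1 (attained at k = 1)
  C[0][2] = min over k of (A[0][0] + B[0][2] = -5 + 0 = -5, A[0][1] + B[1][2] = -4 + -5 = -9, A[0][2] + B[2][2] = 3 + 1 = 4) = -9 (attained at k = 1)
  C[1][0] = min over k of (A[1][0] + B[0][0] = 7 + -5 = 2, A[1][1] + B[1][0] = -4 + -1 = -5, A[1][2] + B[2][0] = 1 + -2 = -1) = -5 (attained at k = 1)
  C[1][1] = min over k of (A[1][0] + B[0][1] = 7 + 9 = 16, A[1][1] + B[1][1] = -4 + 3 = -1, A[1][2] + B[2][1] = 1 + 0 = 1) = -1 (attained at k = 1)
  C[1][2] = min over k of (A[1][0] + B[0][2] = 7 + 0 = 7, A[1][1] + B[1][2] = -4 + -5 = -9, A[1][2] + B[2][2] = 1 + 1 = 2) = -9 (attained at k = 1)
  C[2][0] = min over k of (A[2][0] + B[0][0] = 6 + -5 = 1, A[2][1] + B[1][0] = 8 + -1 = 7, A[2][2] + B[2][0] = 4 + -2 = 2) = 1 (attained at k = 0)
  C[2][1] = min over k of (A[2][0] + B[0][1] = 6 + 9 = 15, A[2][1] + B[1][1] = 8 + 3 = 11, A[2][2] + B[2][1] = 4 + 0 = 4) = 4 (attained at k = 2)
  C[2][2] = min over k of (A[2][0] + B[0][2] = 6 + 0 = 6, A[2][1] + B[1][2] = 8 + -5 = 3, A[2][2] + B[2][2] = 4 + 1 = 5) = 3 (attained at k = 1)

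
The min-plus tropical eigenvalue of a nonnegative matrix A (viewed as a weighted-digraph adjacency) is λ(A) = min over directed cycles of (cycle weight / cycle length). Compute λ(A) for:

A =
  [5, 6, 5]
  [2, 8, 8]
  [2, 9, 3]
λ(A) = 3

Enumerate directed cycles and compute their means (weight / length). Sample:
  cycle 0 → 0: weight = 5, length = 1, mean = 5/1 ≈ 5.000
  cycle 1 → 1: weight = 8, length = 1, mean = 8/1 ≈ 8.000
  cycle 2 → 2: weight = 3, length = 1, mean = 3/1 ≈ 3.000
  cycle 0 → 1 → 0: weight = 8, length = 2, mean = 8/2 ≈ 4.000
  cycle 0 → 2 → 0: weight = 7, length = 2, mean = 7/2 ≈ 3.500
  cycle 1 → 0 → 1: weight = 8, length = 2, mean = 8/2 ≈ 4.000
Minimum mean = 3.000, attained e.g. along the cycle 2 → 2 with weight 3 and length 1. So λ(A) = 3/1 = 3.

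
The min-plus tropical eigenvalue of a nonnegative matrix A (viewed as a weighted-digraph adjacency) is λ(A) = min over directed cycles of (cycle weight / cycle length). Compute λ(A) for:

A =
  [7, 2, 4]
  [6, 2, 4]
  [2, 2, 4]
λ(A) = 2

Enumerate directed cycles and compute their means (weight / length). Sample:
  cycle 0 → 0: weight = 7, length = 1, mean = 7/1 ≈ 7.000
  cycle 1 → 1: weight = 2, length = 1, mean = 2/1 ≈ 2.000
  cycle 2 → 2: weight = 4, length = 1, mean = 4/1 ≈ 4.000
  cycle 0 → 1 → 0: weight = 8, length = 2, mean = 8/2 ≈ 4.000
  cycle 0 → 2 → 0: weight = 6, length = 2, mean = 6/2 ≈ 3.000
  cycle 1 → 0 → 1: weight = 8, length = 2, mean = 8/2 ≈ 4.000
Minimum mean = 2.000, attained e.g. along the cycle 1 → 1 with weight 2 and length 1. So λ(A) = 2/1 = 2.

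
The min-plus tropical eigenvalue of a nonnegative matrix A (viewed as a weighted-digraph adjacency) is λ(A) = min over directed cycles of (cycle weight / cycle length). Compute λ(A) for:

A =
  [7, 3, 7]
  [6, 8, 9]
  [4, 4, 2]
λ(A) = 2

Enumerate directed cycles and compute their means (weight / length). Sample:
  cycle 0 → 0: weight = 7, length = 1, mean = 7/1 ≈ 7.000
  cycle 1 → 1: weight = 8, length = 1, mean = 8/1 ≈ 8.000
  cycle 2 → 2: weight = 2, length = 1, mean = 2/1 ≈ 2.000
  cycle 0 → 1 → 0: weight = 9, length = 2, mean = 9/2 ≈ 4.500
  cycle 0 → 2 → 0: weight = 11, length = 2, mean = 11/2 ≈ 5.500
  cycle 1 → 0 → 1: weight = 9, length = 2, mean = 9/2 ≈ 4.500
Minimum mean = 2.000, attained e.g. along the cycle 2 → 2 with weight 2 and length 1. So λ(A) = 2/1 = 2.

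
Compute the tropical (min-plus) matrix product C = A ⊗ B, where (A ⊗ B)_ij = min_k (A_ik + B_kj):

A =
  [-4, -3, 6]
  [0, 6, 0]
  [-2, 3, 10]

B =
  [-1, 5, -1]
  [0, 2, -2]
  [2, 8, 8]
A ⊗ B =
  [-5, -1, -5]
  [-1, 5, -1]
  [-3, 3, -3]

Apply the min-plus product entry-by-entry:
  C[0][0] = min over k of (A[0][0] + B[0][0] = -4 + -1 = -5, A[0][1] + B[1][0] = -3 + 0 = -3, A[0][2] + B[2][0] = 6 + 2 = 8) = -5 (attained at k = 0)
  C[0][1] = min over k of (A[0][0] + B[0][1] = -4 + 5 = 1, A[0][1] + B[1][1] = -3 + 2 = -1, A[0][2] + B[2][1] = 6 + 8 = 14) = -1 (attained at k = 1)
  C[0][2] = min over k of (A[0][0] + B[0][2] = -4 + -1 = -5, A[0][1] + B[1][2] = -3 + -2 = -5, A[0][2] + B[2][2] = 6 + 8 = 14) = -5 (attained at k = 0)
  C[1][0] = min over k of (A[1][0] + B[0][0] = 0 + -1 = -1, A[1][1] + B[1][0] = 6 + 0 = 6, A[1][2] + B[2][0] = 0 + 2 = 2) = -1 (attained at k = 0)
  C[1][1] = min over k of (A[1][0] + B[0][1] = 0 + 5 = 5, A[1][1] + B[1][1] = 6 + 2 = 8, A[1][2] + B[2][1] = 0 + 8 = 8) = 5 (attained at k = 0)
  C[1][2] = min over k of (A[1][0] + B[0][2] = 0 + -1 = -1, A[1][1] + B[1][2] = 6 + -2 = 4, A[1][2] + B[2][2] = 0 + 8 = 8) = -1 (attained at k = 0)
  C[2][0] = min over k of (A[2][0] + B[0][0] = -2 + -1 = -3, A[2][1] + B[1][0] = 3 + 0 = 3, A[2][2] + B[2][0] = 10 + 2 = 12) = -3 (attained at k = 0)
  C[2][1] = min over k of (A[2][0] + B[0][1] = -2 + 5 = 3, A[2][1] + B[1][1] = 3 + 2 = 5, A[2][2] + B[2][1] = 10 + 8 = 18) = 3 (attained at k = 0)
  C[2][2] = min over k of (A[2][0] + B[0][2] = -2 + -1 = -3, A[2][1] + B[1][2] = 3 + -2 = 1, A[2][2] + B[2][2] = 10 + 8 = 18) = -3 (attained at k = 0)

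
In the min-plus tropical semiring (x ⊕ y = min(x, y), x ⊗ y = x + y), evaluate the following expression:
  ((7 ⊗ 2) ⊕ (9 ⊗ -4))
((7 ⊗ 2) ⊕ (9 ⊗ -4)) = 5

Expand innermost to outermost. Recall ⊕ takes the minimum of its arguments and ⊗ takes their sum. Working out the expression ((7 ⊗ 2) ⊕ (9 ⊗ -4)) gives 5.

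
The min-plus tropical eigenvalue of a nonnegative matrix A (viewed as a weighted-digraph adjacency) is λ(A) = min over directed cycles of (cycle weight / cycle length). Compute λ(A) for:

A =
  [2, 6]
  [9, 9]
λ(A) = 2

Enumerate directed cycles and compute their means (weight / length). Sample:
  cycle 0 → 0: weight = 2, length = 1, mean = 2/1 ≈ 2.000
  cycle 1 → 1: weight = 9, length = 1, mean = 9/1 ≈ 9.000
  cycle 0 → 1 → 0: weight = 15, length = 2, mean = 15/2 ≈ 7.500
  cycle 1 → 0 → 1: weight = 15, length = 2, mean = 15/2 ≈ 7.500
Minimum mean = 2.000, attained e.g. along the cycle 0 → 0 with weight 2 and length 1. So λ(A) = 2/1 = 2.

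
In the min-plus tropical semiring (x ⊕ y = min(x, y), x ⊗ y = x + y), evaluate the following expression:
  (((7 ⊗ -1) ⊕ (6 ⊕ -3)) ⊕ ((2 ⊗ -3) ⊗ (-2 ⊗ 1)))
(((7 ⊗ -1) ⊕ (6 ⊕ -3)) ⊕ ((2 ⊗ -3) ⊗ (-2 ⊗ 1))) = -3

Expand innermost to outermost. Recall ⊕ takes the minimum of its arguments and ⊗ takes their sum. Working out the expression (((7 ⊗ -1) ⊕ (6 ⊕ -3)) ⊕ ((2 ⊗ -3) ⊗ (-2 ⊗ 1))) gives -3.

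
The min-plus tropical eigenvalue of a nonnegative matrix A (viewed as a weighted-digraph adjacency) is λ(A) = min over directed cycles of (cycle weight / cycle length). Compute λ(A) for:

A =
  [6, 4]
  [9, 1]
λ(A) = 1

Enumerate directed cycles and compute their means (weight / length). Sample:
  cycle 0 → 0: weight = 6, length = 1, mean = 6/1 ≈ 6.000
  cycle 1 → 1: weight = 1, length = 1, mean = 1/1 ≈ 1.000
  cycle 0 → 1 → 0: weight = 13, length = 2, mean = 13/2 ≈ 6.500
  cycle 1 → 0 → 1: weight = 13, length = 2, mean = 13/2 ≈ 6.500
Minimum mean = 1.000, attained e.g. along the cycle 1 → 1 with weight 1 and length 1. So λ(A) = 1/1 = 1.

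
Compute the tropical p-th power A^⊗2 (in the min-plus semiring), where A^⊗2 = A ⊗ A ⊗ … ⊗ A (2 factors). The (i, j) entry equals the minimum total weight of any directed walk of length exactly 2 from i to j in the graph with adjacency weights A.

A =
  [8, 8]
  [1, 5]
A^⊗2 =
  [9, 13]
  [6, 9]

Each entry (A^⊗2)_ij equals the minimum over all length-2 walks i = v_0 → v_1 → … → v_2 = j of Σ_t A[v_t][v_{t+1}]. For example, for (i, j) = (0, 1) we minimise over 2 possible intermediate vertex sequences; the minimum is 13, attained along the walk 0 → 1 → 1.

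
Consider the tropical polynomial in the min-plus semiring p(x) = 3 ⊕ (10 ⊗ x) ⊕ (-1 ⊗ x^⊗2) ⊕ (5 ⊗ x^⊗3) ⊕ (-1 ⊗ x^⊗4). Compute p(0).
p(0) = -1

A tropical monomial a ⊗ x^⊗i evaluates to a + i · x. Evaluating each term at x = 0:
  Term 0 contributes 3 + 0 · 0 = 3
  Term 1 contributes 10 + 1 · 0 = 10
  Term 2 contributes -1 + 2 · 0 = -1
  Term 3 contributes 5 + 3 · 0 = 5
  Term 4 contributes -1 + 4 · 0 = -1
p(0) = ⊕ of these = min[3, 10, -1, 5, -1] = -1.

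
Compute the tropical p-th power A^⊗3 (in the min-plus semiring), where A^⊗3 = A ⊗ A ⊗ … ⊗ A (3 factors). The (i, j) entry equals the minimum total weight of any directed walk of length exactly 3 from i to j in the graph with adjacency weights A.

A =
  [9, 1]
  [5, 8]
A^⊗3 =
  [14, 7]
  [11, 14]

Each entry (A^⊗3)_ij equals the minimum over all length-3 walks i = v_0 → v_1 → … → v_3 = j of Σ_t A[v_t][v_{t+1}]. For example, for (i, j) = (0, 1) we minimise over 4 possible intermediate vertex sequences; the minimum is 7, attained along the walk 0 → 1 → 0 → 1.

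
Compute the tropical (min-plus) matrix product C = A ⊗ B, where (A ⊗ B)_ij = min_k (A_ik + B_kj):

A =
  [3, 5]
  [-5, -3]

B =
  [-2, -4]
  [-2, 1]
A ⊗ B =
  [1, -1]
  [-7, -9]

Apply the min-plus product entry-by-entry:
  C[0][0] = min over k of (A[0][0] + B[0][0] = 3 + -2 = 1, A[0][1] + B[1][0] = 5 + -2 = 3) = 1 (attained at k = 0)
  C[0][1] = min over k of (A[0][0] + B[0][1] = 3 + -4 = -1, A[0][1] + B[1][1] = 5 + 1 = 6) = -1 (attained at k = 0)
  C[1][0] = min over k of (A[1][0] + B[0][0] = -5 + -2 = -7, A[1][1] + B[1][0] = -3 + -2 = -5) = -7 (attained at k = 0)
  C[1][1] = min over k of (A[1][0] + B[0][1] = -5 + -4 = -9, A[1][1] + B[1][1] = -3 + 1 = -2) = -9 (attained at k = 0)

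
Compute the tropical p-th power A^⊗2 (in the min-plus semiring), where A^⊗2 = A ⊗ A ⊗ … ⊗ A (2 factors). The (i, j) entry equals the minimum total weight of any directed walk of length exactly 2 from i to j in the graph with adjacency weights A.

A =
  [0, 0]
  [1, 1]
A^⊗2 =
  [0, 0]
  [1, 1]

Each entry (A^⊗2)_ij equals the minimum over all length-2 walks i = v_0 → v_1 → … → v_2 = j of Σ_t A[v_t][v_{t+1}]. For example, for (i, j) = (0, 1) we minimise over 2 possible intermediate vertex sequences; the minimum is 0, attained along the walk 0 → 0 → 1.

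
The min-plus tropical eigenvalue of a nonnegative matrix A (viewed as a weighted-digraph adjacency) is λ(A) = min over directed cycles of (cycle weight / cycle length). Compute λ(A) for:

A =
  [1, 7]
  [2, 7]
λ(A) = 1

Enumerate directed cycles and compute their means (weight / length). Sample:
  cycle 0 → 0: weight = 1, length = 1, mean = 1/1 ≈ 1.000
  cycle 1 → 1: weight = 7, length = 1, mean = 7/1 ≈ 7.000
  cycle 0 → 1 → 0: weight = 9, length = 2, mean = 9/2 ≈ 4.500
  cycle 1 → 0 → 1: weight = 9, length = 2, mean = 9/2 ≈ 4.500
Minimum mean = 1.000, attained e.g. along the cycle 0 → 0 with weight 1 and length 1. So λ(A) = 1/1 = 1.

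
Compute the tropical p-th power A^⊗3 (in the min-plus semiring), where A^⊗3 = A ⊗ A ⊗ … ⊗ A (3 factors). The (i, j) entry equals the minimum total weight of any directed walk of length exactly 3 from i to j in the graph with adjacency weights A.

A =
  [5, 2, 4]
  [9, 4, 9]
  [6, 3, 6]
A^⊗3 =
  [15, 10, 14]
  [17, 12, 17]
  [16, 11, 15]

Each entry (A^⊗3)_ij equals the minimum over all length-3 walks i = v_0 → v_1 → … → v_3 = j of Σ_t A[v_t][v_{t+1}]. For example, for (i, j) = (0, 2) we minimise over 9 possible intermediate vertex sequences; the minimum is 14, attained along the walk 0 → 0 → 0 → 2.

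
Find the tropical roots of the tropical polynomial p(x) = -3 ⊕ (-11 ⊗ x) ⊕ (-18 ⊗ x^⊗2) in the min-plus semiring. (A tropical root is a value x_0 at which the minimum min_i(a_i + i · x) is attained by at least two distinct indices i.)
Roots: {7, 8}

Each tropical root is a break point of the lower envelope of the lines y = a_i + i · x (there are 3 lines, with slopes 0, 1, ..., 2). Only the lines that attain the minimum somewhere contribute to roots; other lines are dominated. Here the surviving (envelope) indices are i = 2, i = 1, i = 0.
Intersections between consecutive envelope lines give the roots: for adjacent envelope indices i < j the intersection is x = (a_i − a_j) / (j − i). Reading off the sorted break points: {7, 8}.
Verification: at each break x_0, at least two indices attain the minimum of min_i(a_i + i · x_0).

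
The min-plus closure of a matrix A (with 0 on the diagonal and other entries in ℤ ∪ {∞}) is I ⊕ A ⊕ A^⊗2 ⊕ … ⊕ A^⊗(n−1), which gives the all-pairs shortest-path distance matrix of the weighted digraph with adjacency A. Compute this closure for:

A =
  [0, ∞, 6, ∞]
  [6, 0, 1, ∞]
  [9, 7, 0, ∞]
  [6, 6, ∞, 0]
Closure =
  [0, 13, 6, ∞]
  [6, 0, 1, ∞]
  [9, 7, 0, ∞]
  [6, 6, 7, 0]

This is the Floyd-Warshall all-pairs shortest-path computation. For each intermediate vertex k = 0, 1, …, 3, update dist[i][j] ← min(dist[i][j], dist[i][k] + dist[k][j]). The final matrix gives, for each (i, j), the minimum total weight of any directed path from i to j (possibly empty when i = j).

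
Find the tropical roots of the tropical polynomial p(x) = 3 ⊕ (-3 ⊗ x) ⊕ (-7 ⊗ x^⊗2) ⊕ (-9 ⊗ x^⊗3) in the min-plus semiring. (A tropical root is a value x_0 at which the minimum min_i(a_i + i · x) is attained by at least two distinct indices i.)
Roots: {2, 4, 6}

Each tropical root is a break point of the lower envelope of the lines y = a_i + i · x (there are 4 lines, with slopes 0, 1, ..., 3). Only the lines that attain the minimum somewhere contribute to roots; other lines are dominated. Here the surviving (envelope) indices are i = 3, i = 2, i = 1, i = 0.
Intersections between consecutive envelope lines give the roots: for adjacent envelope indices i < j the intersection is x = (a_i − a_j) / (j − i). Reading off the sorted break points: {2, 4, 6}.
Verification: at each break x_0, at least two indices attain the minimum of min_i(a_i + i · x_0).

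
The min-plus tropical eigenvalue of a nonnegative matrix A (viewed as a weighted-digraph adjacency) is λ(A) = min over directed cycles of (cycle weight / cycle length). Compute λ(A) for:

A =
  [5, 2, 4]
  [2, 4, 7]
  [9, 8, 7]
λ(A) = 2

Enumerate directed cycles and compute their means (weight / length). Sample:
  cycle 0 → 0: weight = 5, length = 1, mean = 5/1 ≈ 5.000
  cycle 1 → 1: weight = 4, length = 1, mean = 4/1 ≈ 4.000
  cycle 2 → 2: weight = 7, length = 1, mean = 7/1 ≈ 7.000
  cycle 0 → 1 → 0: weight = 4, length = 2, mean = 4/2 ≈ 2.000
  cycle 0 → 2 → 0: weight = 13, length = 2, mean = 13/2 ≈ 6.500
  cycle 1 → 0 → 1: weight = 4, length = 2, mean = 4/2 ≈ 2.000
Minimum mean = 2.000, attained e.g. along the cycle 0 → 1 → 0 with weight 4 and length 2. So λ(A) = 4/2 = 2.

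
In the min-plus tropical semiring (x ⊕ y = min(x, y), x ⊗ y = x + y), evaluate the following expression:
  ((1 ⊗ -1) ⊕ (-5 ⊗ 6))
((1 ⊗ -1) ⊕ (-5 ⊗ 6)) = 0

Expand innermost to outermost. Recall ⊕ takes the minimum of its arguments and ⊗ takes their sum. Working out the expression ((1 ⊗ -1) ⊕ (-5 ⊗ 6)) gives 0.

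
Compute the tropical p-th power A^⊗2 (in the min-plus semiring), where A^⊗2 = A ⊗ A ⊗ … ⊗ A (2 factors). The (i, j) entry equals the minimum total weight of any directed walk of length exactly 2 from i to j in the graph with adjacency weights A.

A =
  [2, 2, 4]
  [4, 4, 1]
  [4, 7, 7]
A^⊗2 =
  [4, 4, 3]
  [5, 6, 5]
  [6, 6, 8]

Each entry (A^⊗2)_ij equals the minimum over all length-2 walks i = v_0 → v_1 → … → v_2 = j of Σ_t A[v_t][v_{t+1}]. For example, for (i, j) = (0, 2) we minimise over 3 possible intermediate vertex sequences; the minimum is 3, attained along the walk 0 → 1 → 2.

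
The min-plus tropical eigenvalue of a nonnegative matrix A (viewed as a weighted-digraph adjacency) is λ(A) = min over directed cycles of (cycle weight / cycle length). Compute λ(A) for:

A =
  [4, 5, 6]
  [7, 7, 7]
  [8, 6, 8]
λ(A) = 4

Enumerate directed cycles and compute their means (weight / length). Sample:
  cycle 0 → 0: weight = 4, length = 1, mean = 4/1 ≈ 4.000
  cycle 1 → 1: weight = 7, length = 1, mean = 7/1 ≈ 7.000
  cycle 2 → 2: weight = 8, length = 1, mean = 8/1 ≈ 8.000
  cycle 0 → 1 → 0: weight = 12, length = 2, mean = 12/2 ≈ 6.000
  cycle 0 → 2 → 0: weight = 14, length = 2, mean = 14/2 ≈ 7.000
  cycle 1 → 0 → 1: weight = 12, length = 2, mean = 12/2 ≈ 6.000
Minimum mean = 4.000, attained e.g. along the cycle 0 → 0 with weight 4 and length 1. So λ(A) = 4/1 = 4.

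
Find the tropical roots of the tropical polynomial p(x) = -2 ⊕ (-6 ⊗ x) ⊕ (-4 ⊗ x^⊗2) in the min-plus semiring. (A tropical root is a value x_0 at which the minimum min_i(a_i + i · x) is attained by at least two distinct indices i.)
Roots: {-2, 4}

Each tropical root is a break point of the lower envelope of the lines y = a_i + i · x (there are 3 lines, with slopes 0, 1, ..., 2). Only the lines that attain the minimum somewhere contribute to roots; other lines are dominated. Here the surviving (envelope) indices are i = 2, i = 1, i = 0.
Intersections between consecutive envelope lines give the roots: for adjacent envelope indices i < j the intersection is x = (a_i − a_j) / (j − i). Reading off the sorted break points: {-2, 4}.
Verification: at each break x_0, at least two indices attain the minimum of min_i(a_i + i · x_0).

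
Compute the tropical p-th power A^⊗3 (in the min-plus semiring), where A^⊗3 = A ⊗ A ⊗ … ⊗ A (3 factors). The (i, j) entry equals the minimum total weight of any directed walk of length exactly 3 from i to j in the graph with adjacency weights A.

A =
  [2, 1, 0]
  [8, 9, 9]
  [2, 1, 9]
A^⊗3 =
  [4, 3, 2]
  [10, 9, 10]
  [4, 3, 4]

Each entry (A^⊗3)_ij equals the minimum over all length-3 walks i = v_0 → v_1 → … → v_3 = j of Σ_t A[v_t][v_{t+1}]. For example, for (i, j) = (0, 2) we minimise over 9 possible intermediate vertex sequences; the minimum is 2, attained along the walk 0 → 2 → 0 → 2.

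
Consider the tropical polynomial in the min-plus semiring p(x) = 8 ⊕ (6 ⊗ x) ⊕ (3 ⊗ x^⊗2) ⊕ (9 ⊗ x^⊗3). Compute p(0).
p(0) = 3

A tropical monomial a ⊗ x^⊗i evaluates to a + i · x. Evaluating each term at x = 0:
  Term 0 contributes 8 + 0 · 0 = 8
  Term 1 contributes 6 + 1 · 0 = 6
  Term 2 contributes 3 + 2 · 0 = 3
  Term 3 contributes 9 + 3 · 0 = 9
p(0) = ⊕ of these = min[8, 6, 3, 9] = 3.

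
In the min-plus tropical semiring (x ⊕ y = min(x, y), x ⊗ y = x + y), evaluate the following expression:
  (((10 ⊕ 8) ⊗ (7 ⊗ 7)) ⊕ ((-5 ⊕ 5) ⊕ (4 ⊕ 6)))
(((10 ⊕ 8) ⊗ (7 ⊗ 7)) ⊕ ((-5 ⊕ 5) ⊕ (4 ⊕ 6))) = -5

Expand innermost to outermost. Recall ⊕ takes the minimum of its arguments and ⊗ takes their sum. Working out the expression (((10 ⊕ 8) ⊗ (7 ⊗ 7)) ⊕ ((-5 ⊕ 5) ⊕ (4 ⊕ 6))) gives -5.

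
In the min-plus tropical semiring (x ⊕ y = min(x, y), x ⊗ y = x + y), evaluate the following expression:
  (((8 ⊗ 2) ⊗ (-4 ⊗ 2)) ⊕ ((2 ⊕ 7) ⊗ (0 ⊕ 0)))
(((8 ⊗ 2) ⊗ (-4 ⊗ 2)) ⊕ ((2 ⊕ 7) ⊗ (0 ⊕ 0))) = 2

Expand innermost to outermost. Recall ⊕ takes the minimum of its arguments and ⊗ takes their sum. Working out the expression (((8 ⊗ 2) ⊗ (-4 ⊗ 2)) ⊕ ((2 ⊕ 7) ⊗ (0 ⊕ 0))) gives 2.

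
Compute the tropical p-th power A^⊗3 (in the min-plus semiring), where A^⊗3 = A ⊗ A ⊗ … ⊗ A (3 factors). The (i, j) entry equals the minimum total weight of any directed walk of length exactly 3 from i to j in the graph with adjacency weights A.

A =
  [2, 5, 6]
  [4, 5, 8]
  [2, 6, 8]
A^⊗3 =
  [6, 9, 10]
  [8, 11, 12]
  [6, 9, 10]

Each entry (A^⊗3)_ij equals the minimum over all length-3 walks i = v_0 → v_1 → … → v_3 = j of Σ_t A[v_t][v_{t+1}]. For example, for (i, j) = (0, 2) we minimise over 9 possible intermediate vertex sequences; the minimum is 10, attained along the walk 0 → 0 → 0 → 2.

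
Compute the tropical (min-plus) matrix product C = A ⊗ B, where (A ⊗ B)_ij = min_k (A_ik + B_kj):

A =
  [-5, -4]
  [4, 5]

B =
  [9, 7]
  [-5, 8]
A ⊗ B =
  [-9, 2]
  [0, 11]

Apply the min-plus product entry-by-entry:
  C[0][0] = min over k of (A[0][0] + B[0][0] = -5 + 9 = 4, A[0][1] + B[1][0] = -4 + -5 = -9) = -9 (attained at k = 1)
  C[0][1] = min over k of (A[0][0] + B[0][1] = -5 + 7 = 2, A[0][1] + B[1][1] = -4 + 8 = 4) = 2 (attained at k = 0)
  C[1][0] = min over k of (A[1][0] + B[0][0] = 4 + 9 = 13, A[1][1] + B[1][0] = 5 + -5 = 0) = 0 (attained at k = 1)
  C[1][1] = min over k of (A[1][0] + B[0][1] = 4 + 7 = 11, A[1][1] + B[1][1] = 5 + 8 = 13) = 11 (attained at k = 0)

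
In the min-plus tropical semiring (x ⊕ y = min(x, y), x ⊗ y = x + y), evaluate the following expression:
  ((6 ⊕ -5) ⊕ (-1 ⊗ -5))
((6 ⊕ -5) ⊕ (-1 ⊗ -5)) = -6

Expand innermost to outermost. Recall ⊕ takes the minimum of its arguments and ⊗ takes their sum. Working out the expression ((6 ⊕ -5) ⊕ (-1 ⊗ -5)) gives -6.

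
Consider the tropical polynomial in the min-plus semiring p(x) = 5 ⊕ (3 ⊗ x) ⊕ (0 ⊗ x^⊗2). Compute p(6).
p(6) = 5

A tropical monomial a ⊗ x^⊗i evaluates to a + i · x. Evaluating each term at x = 6:
  Term 0 contributes 5 + 0 · 6 = 5
  Term 1 contributes 3 + 1 · 6 = 9
  Term 2 contributes 0 + 2 · 6 = 12
p(6) = ⊕ of these = min[5, 9, 12] = 5.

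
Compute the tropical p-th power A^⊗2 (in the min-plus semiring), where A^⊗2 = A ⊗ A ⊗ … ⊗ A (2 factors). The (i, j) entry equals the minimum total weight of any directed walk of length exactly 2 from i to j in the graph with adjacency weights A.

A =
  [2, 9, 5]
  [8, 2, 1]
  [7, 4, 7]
A^⊗2 =
  [4, 9, 7]
  [8, 4, 3]
  [9, 6, 5]

Each entry (A^⊗2)_ij equals the minimum over all length-2 walks i = v_0 → v_1 → … → v_2 = j of Σ_t A[v_t][v_{t+1}]. For example, for (i, j) = (0, 2) we minimise over 3 possible intermediate vertex sequences; the minimum is 7, attained along the walk 0 → 0 → 2.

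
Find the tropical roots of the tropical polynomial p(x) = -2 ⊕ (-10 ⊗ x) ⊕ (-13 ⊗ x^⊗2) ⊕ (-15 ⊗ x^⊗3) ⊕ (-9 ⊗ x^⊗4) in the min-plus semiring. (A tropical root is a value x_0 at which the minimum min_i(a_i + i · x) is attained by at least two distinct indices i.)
Roots: {-6, 2, 3, 8}

Each tropical root is a break point of the lower envelope of the lines y = a_i + i · x (there are 5 lines, with slopes 0, 1, ..., 4). Only the lines that attain the minimum somewhere contribute to roots; other lines are dominated. Here the surviving (envelope) indices are i = 4, i = 3, i = 2, i = 1, i = 0.
Intersections between consecutive envelope lines give the roots: for adjacent envelope indices i < j the intersection is x = (a_i − a_j) / (j − i). Reading off the sorted break points: {-6, 2, 3, 8}.
Verification: at each break x_0, at least two indices attain the minimum of min_i(a_i + i · x_0).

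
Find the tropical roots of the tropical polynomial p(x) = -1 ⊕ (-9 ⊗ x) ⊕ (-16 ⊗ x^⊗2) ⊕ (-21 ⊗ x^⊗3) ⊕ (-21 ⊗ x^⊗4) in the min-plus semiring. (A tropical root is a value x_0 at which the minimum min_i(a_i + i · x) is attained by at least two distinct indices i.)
Roots: {0, 5, 7, 8}

Each tropical root is a break point of the lower envelope of the lines y = a_i + i · x (there are 5 lines, with slopes 0, 1, ..., 4). Only the lines that attain the minimum somewhere contribute to roots; other lines are dominated. Here the surviving (envelope) indices are i = 4, i = 3, i = 2, i = 1, i = 0.
Intersections between consecutive envelope lines give the roots: for adjacent envelope indices i < j the intersection is x = (a_i − a_j) / (j − i). Reading off the sorted break points: {0, 5, 7, 8}.
Verification: at each break x_0, at least two indices attain the minimum of min_i(a_i + i · x_0).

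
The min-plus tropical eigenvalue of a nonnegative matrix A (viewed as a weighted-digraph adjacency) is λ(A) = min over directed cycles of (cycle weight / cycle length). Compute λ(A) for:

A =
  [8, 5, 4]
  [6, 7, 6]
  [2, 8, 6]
λ(A) = 3

Enumerate directed cycles and compute their means (weight / length). Sample:
  cycle 0 → 0: weight = 8, length = 1, mean = 8/1 ≈ 8.000
  cycle 1 → 1: weight = 7, length = 1, mean = 7/1 ≈ 7.000
  cycle 2 → 2: weight = 6, length = 1, mean = 6/1 ≈ 6.000
  cycle 0 → 1 → 0: weight = 11, length = 2, mean = 11/2 ≈ 5.500
  cycle 0 → 2 → 0: weight = 6, length = 2, mean = 6/2 ≈ 3.000
  cycle 1 → 0 → 1: weight = 11, length = 2, mean = 11/2 ≈ 5.500
Minimum mean = 3.000, attained e.g. along the cycle 0 → 2 → 0 with weight 6 and length 2. So λ(A) = 6/2 = 3.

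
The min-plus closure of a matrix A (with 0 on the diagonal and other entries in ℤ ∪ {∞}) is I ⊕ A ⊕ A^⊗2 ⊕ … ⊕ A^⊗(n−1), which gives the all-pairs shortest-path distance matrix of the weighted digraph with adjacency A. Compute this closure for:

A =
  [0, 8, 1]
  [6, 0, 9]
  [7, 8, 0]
Closure =
  [0, 8, 1]
  [6, 0, 7]
  [7, 8, 0]

This is the Floyd-Warshall all-pairs shortest-path computation. For each intermediate vertex k = 0, 1, …, 2, update dist[i][j] ← min(dist[i][j], dist[i][k] + dist[k][j]). The final matrix gives, for each (i, j), the minimum total weight of any directed path from i to j (possibly empty when i = j).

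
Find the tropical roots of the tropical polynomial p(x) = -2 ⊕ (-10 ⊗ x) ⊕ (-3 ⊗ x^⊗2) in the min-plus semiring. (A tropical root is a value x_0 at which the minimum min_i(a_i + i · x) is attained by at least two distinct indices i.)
Roots: {-7, 8}

Each tropical root is a break point of the lower envelope of the lines y = a_i + i · x (there are 3 lines, with slopes 0, 1, ..., 2). Only the lines that attain the minimum somewhere contribute to roots; other lines are dominated. Here the surviving (envelope) indices are i = 2, i = 1, i = 0.
Intersections between consecutive envelope lines give the roots: for adjacent envelope indices i < j the intersection is x = (a_i − a_j) / (j − i). Reading off the sorted break points: {-7, 8}.
Verification: at each break x_0, at least two indices attain the minimum of min_i(a_i + i · x_0).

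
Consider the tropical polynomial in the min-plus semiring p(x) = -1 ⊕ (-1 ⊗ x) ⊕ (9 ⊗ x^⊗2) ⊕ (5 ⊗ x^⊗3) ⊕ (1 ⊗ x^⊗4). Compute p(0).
p(0) = -1

A tropical monomial a ⊗ x^⊗i evaluates to a + i · x. Evaluating each term at x = 0:
  Term 0 contributes -1 + 0 · 0 = -1
  Term 1 contributes -1 + 1 · 0 = -1
  Term 2 contributes 9 + 2 · 0 = 9
  Term 3 contributes 5 + 3 · 0 = 5
  Term 4 contributes 1 + 4 · 0 = 1
p(0) = ⊕ of these = min[-1, -1, 9, 5, 1] = -1.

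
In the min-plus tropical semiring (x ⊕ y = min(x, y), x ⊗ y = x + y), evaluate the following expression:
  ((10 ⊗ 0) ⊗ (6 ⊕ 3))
((10 ⊗ 0) ⊗ (6 ⊕ 3)) = 13

Expand innermost to outermost. Recall ⊕ takes the minimum of its arguments and ⊗ takes their sum. Working out the expression ((10 ⊗ 0) ⊗ (6 ⊕ 3)) gives 13.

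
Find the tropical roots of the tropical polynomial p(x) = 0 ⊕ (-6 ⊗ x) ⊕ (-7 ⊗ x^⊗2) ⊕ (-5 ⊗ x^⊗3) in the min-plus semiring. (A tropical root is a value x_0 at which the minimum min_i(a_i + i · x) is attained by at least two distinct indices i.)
Roots: {-2, 1, 6}

Each tropical root is a break point of the lower envelope of the lines y = a_i + i · x (there are 4 lines, with slopes 0, 1, ..., 3). Only the lines that attain the minimum somewhere contribute to roots; other lines are dominated. Here the surviving (envelope) indices are i = 3, i = 2, i = 1, i = 0.
Intersections between consecutive envelope lines give the roots: for adjacent envelope indices i < j the intersection is x = (a_i − a_j) / (j − i). Reading off the sorted break points: {-2, 1, 6}.
Verification: at each break x_0, at least two indices attain the minimum of min_i(a_i + i · x_0).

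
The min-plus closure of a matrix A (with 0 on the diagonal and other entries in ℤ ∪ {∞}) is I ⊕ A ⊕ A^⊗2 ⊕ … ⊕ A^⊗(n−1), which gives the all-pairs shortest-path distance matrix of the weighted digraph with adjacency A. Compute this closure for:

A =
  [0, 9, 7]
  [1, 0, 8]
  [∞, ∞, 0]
Closure =
  [0, 9, 7]
  [1, 0, 8]
  [∞, ∞, 0]

This is the Floyd-Warshall all-pairs shortest-path computation. For each intermediate vertex k = 0, 1, …, 2, update dist[i][j] ← min(dist[i][j], dist[i][k] + dist[k][j]). The final matrix gives, for each (i, j), the minimum total weight of any directed path from i to j (possibly empty when i = j).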